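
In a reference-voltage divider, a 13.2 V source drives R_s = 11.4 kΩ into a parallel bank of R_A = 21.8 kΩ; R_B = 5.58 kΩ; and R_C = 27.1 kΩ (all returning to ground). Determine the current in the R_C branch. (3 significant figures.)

Combine the parallel branches: R_p = (1/21.8 + 1/5.58 + 1/27.1)⁻¹ = 3.817 kΩ.
Node voltage V_A = V_DC · R_p/(R_s + R_p) = 13.2 × 0.2508 = 3.311 V.
I(R_C) = V_A / R_C = 3.311/27.1 = 0.1222 mA.
(Check via current divider: I_total = 0.8674 mA; share G_k/ΣG = 0.1409 → same result.)

I ≈ 0.122 mA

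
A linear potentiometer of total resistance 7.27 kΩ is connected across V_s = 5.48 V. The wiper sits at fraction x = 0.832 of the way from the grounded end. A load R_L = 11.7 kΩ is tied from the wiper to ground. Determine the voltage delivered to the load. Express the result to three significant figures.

V_out ≈ 4.20 V

Lower segment x·R_p = 6.049 kΩ; upper segment (1−x)·R_p = 1.221 kΩ.
R_L loads the lower segment: effective lower R = 3.987 kΩ.
Loaded-divider output: V_out = 5.48 × 0.7655 = 4.195 V.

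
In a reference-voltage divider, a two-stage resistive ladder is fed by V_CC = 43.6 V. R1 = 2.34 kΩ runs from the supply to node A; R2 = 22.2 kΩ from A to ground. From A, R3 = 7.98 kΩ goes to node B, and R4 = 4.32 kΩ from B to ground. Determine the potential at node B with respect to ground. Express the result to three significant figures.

The second stage (R3 + R4 = 12.30 kΩ) loads node A in parallel with R2.
R2 ‖ (R3+R4) = 7.915 kΩ.
So V_A = 43.6 × 0.7718 = 33.65 V.
V_B = V_A × 0.3512 = 11.82 V.

V_B ≈ 11.8 V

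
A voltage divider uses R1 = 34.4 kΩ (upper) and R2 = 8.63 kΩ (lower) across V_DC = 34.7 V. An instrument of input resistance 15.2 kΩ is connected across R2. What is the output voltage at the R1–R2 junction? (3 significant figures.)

The load sits in parallel with R2, giving an effective lower resistance R2' = R2·R_L/(R2+R_L) = 5.505 kΩ.
Then V_out = V_DC · R2'/(R1 + R2') = 34.7 × 5.505/39.90 = 4.787 V.
(Unloaded it would be 6.96 V; the load pulls it down.)

V_out ≈ 4.79 V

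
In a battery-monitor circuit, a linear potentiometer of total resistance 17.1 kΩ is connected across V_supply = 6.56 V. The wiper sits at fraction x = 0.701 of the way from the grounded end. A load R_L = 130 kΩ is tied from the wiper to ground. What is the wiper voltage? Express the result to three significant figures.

Split the track: R_lower = x·R_p = 11.99 kΩ, R_upper = (1−x)·R_p = 5.113 kΩ.
R_L loads the lower segment: effective lower R = 10.98 kΩ.
V_out = 6.56 × 10.98/(5.113 + 10.98) = 4.475 V.

V_out ≈ 4.48 V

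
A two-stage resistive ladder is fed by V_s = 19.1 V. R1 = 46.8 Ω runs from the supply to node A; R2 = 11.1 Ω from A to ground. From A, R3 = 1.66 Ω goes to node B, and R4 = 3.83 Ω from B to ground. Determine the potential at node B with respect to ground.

Looking into the second stage from A: R3 + R4 = 5.490 Ω appears in parallel with R2.
R2 ‖ (R3+R4) = 3.673 Ω.
V_A = 19.1 × 3.673/(46.8 + 3.673) = 1.390 V.
V_B = V_A × 0.6976 = 0.9697 V.

V_B ≈ 0.970 V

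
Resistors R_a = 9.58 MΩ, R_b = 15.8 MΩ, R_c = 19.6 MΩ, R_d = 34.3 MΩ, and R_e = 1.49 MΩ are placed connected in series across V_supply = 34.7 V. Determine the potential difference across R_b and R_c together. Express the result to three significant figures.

Total series resistance ΣR = 9.58 + 15.8 + 19.6 + 34.3 + 1.49 = 80.77 MΩ.
R_{R_b..R_c} = 15.8 + 19.6 = 35.40 MΩ.
V = V_supply · R/ΣR = 34.7 × 0.4383 = 15.21 V.

V ≈ 15.2 V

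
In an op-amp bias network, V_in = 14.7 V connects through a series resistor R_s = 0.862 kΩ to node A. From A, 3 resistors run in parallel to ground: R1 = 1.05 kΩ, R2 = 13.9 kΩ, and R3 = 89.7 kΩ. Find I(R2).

I ≈ 0.559 mA

Parallel bank: R_p = 1/(1/1.05 + 1/13.9 + 1/89.7) = 0.9657 kΩ.
V_A by voltage divider: V_A = 14.7 × 0.9657/(0.862 + 0.9657) = 7.767 V.
Branch current I = V_A/R2 = 7.767/13.9 = 0.5588 mA.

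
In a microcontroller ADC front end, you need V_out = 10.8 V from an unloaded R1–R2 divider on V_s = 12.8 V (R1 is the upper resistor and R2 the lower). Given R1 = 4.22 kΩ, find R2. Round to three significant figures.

R2 ≈ 22.8 kΩ

Required fraction k = V_out/V_s = 0.8438.
Rearranging, R2 = R1·k/(1−k) = 4.22 × 5.400 = 22.79 kΩ.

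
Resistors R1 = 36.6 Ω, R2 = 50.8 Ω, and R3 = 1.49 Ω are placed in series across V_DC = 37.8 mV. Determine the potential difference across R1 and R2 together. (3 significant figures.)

ΣR = 36.6 + 50.8 + 1.49 = 88.89 Ω.
R_{R1..R2} = 36.6 + 50.8 = 87.40 Ω.
Voltage divider: V = V_DC · (87.40 / 88.89) = 37.8 × 0.9832 = 37.17 mV.

V ≈ 37.2 mV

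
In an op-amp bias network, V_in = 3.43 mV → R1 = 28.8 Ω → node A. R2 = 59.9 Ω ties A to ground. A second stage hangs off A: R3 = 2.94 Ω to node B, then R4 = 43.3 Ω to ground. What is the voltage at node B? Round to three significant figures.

Looking into the second stage from A: R3 + R4 = 46.24 Ω appears in parallel with R2.
R2 ‖ (R3+R4) = 26.10 Ω.
So V_A = 3.43 × 0.4754 = 1.631 mV.
V_B = V_A × 0.9364 = 1.527 mV.

V_B ≈ 1.53 mV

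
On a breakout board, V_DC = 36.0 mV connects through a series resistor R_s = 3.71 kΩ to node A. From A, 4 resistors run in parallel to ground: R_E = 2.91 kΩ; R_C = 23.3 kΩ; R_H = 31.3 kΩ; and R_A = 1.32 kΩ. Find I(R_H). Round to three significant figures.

Combine the parallel branches: R_p = (1/2.91 + 1/23.3 + 1/31.3 + 1/1.32)⁻¹ = 0.8503 kΩ.
Node voltage V_A = V_DC · R_p/(R_s + R_p) = 36.0 × 0.1865 = 6.712 mV.
Branch current I = V_A/R_H = 6.712/31.3 = 0.2145 µA.
(Check via current divider: I_total = 7.894 µA; share G_k/ΣG = 0.02717 → same result.)

I ≈ 0.214 µA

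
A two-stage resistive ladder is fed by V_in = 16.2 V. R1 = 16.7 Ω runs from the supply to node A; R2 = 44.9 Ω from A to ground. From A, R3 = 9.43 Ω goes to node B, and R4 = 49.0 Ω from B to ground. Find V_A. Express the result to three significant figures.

The second stage (R3 + R4 = 58.43 Ω) loads node A in parallel with R2.
R2 ‖ (R3+R4) = 25.39 Ω.
First divider: V_A = V_in · 25.39/(16.7 + 25.39) = 9.772 V.

V_A ≈ 9.77 V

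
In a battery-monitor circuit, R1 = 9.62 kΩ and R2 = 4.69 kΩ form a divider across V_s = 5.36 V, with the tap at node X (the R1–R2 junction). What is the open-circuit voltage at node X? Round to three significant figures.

With X open, the divider is unloaded: V_th = 5.36 × 4.69/14.31 = 1.757 V.

V_th ≈ 1.76 V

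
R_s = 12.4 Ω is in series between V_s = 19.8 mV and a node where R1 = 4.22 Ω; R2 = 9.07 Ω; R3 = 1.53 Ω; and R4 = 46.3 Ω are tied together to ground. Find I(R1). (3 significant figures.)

I ≈ 0.343 mA

Combine the parallel branches: R_p = (1/4.22 + 1/9.07 + 1/1.53 + 1/46.3)⁻¹ = 0.9781 Ω.
Node voltage V_A = V_s · R_p/(R_s + R_p) = 19.8 × 0.07311 = 1.448 mV.
I(R1) = V_A / R1 = 1.448/4.22 = 0.3430 mA.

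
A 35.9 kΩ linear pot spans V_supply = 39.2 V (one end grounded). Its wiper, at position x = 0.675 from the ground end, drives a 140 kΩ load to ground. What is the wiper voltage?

V_out ≈ 25.1 V

The pot divides into 11.67 kΩ above the wiper and 24.23 kΩ below.
Lower segment in parallel with the load: 24.23 ‖ 140 = 20.66 kΩ.
Then V_out = V_supply · 20.66/(11.67 + 20.66) = 25.05 V.
(Unloaded: V_out = x·V_supply = 26.5 V.)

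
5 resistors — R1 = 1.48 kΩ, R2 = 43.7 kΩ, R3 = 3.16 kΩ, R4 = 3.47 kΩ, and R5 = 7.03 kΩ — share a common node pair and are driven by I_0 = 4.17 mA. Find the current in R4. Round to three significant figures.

ΣG = 1/1.48 + 1/43.7 + 1/3.16 + 1/3.47 + 1/7.03 = 1.445.
R4 takes the fraction G_k/ΣG = 0.2882/1.445 = 0.1994, so I = 4.17 × 0.1994 = 0.8314 mA.

I ≈ 0.831 mA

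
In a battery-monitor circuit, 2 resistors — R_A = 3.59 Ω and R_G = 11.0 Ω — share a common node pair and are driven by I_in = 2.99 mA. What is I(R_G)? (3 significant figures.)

I ≈ 0.736 mA

For two parallel branches, I_k = I_in · (other R)/(sum of R).
I(R_G) = 2.99 × 3.59/(3.59 + 11.0) = 2.99 × 0.2461 = 0.7357 mA.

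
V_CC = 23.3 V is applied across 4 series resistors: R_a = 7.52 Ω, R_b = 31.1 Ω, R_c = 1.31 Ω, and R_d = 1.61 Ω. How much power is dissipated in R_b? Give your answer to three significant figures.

ΣR = 41.54 Ω → I = 23.3/41.54 = 0.5609 A.
V(R_b) = I·R = 17.44 V; P = V·I = 17.44 × 0.5609 = 9.785 W.

P ≈ 9.78 W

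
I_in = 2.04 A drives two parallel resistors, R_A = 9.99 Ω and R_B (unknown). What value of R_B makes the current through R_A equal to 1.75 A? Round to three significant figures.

R_B ≈ 60.3 Ω

Two-branch current divider: I_A = I_in · R_B/(R_A + R_B).
1.75/2.04 = R_B/(R_A + R_B) → R_B = R_A · (0.8578)/(1 − 0.8578) = 9.99 × 6.034 = 60.28 Ω.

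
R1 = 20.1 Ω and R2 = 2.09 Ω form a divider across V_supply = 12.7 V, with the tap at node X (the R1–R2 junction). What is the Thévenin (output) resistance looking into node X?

R_th ≈ 1.89 Ω

Zeroing V_supply shorts the top of R1 to ground, so R_th = R1 ‖ R2 = 1.893 Ω.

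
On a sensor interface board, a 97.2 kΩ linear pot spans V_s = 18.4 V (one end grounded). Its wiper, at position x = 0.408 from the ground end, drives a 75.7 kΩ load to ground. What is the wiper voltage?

V_out ≈ 5.73 V

Split the track: R_lower = x·R_p = 39.66 kΩ, R_upper = (1−x)·R_p = 57.54 kΩ.
Lower segment in parallel with the load: 39.66 ‖ 75.7 = 26.02 kΩ.
Then V_out = V_s · 26.02/(57.54 + 26.02) = 5.730 V.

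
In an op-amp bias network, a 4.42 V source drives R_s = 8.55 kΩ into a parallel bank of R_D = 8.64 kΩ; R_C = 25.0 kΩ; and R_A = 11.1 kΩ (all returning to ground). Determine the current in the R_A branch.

I ≈ 0.128 mA

Parallel bank: R_p = 1/(1/8.64 + 1/25.0 + 1/11.1) = 4.068 kΩ.
V_A = 4.42 × 4.068/12.62 = 1.425 V.
Branch current I = V_A/R_A = 1.425/11.1 = 0.1284 mA.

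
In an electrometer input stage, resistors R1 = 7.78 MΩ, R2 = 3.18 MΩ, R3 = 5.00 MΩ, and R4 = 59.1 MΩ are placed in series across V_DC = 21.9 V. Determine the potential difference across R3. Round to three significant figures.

Total series resistance ΣR = 7.78 + 3.18 + 5.00 + 59.1 = 75.06 MΩ.
By the voltage-divider rule, V = 21.9 × 5.000/75.06 = 1.459 V.

V ≈ 1.46 V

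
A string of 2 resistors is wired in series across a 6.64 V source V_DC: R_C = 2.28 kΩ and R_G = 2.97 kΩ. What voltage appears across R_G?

ΣR = 2.28 + 2.97 = 5.250 kΩ.
Voltage divider: V = V_DC · (2.970 / 5.250) = 6.64 × 0.5657 = 3.756 V.

V ≈ 3.76 V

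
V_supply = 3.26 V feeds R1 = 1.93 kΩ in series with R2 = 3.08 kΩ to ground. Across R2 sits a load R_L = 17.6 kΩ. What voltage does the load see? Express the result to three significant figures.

The load sits in parallel with R2, giving an effective lower resistance R2' = R2·R_L/(R2+R_L) = 2.621 kΩ.
Then V_out = V_supply · R2'/(R1 + R2') = 3.26 × 2.621/4.551 = 1.878 V.
(Unloaded it would be 2.00 V; the load pulls it down.)

V_out ≈ 1.88 V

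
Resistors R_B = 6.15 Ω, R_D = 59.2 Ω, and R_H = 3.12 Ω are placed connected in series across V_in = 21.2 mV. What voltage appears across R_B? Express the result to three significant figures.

V ≈ 1.90 mV

Series total: ΣR = 6.15 + 59.2 + 3.12 = 68.47 Ω.
Voltage divider: V = V_in · (6.150 / 68.47) = 21.2 × 0.08982 = 1.904 mV.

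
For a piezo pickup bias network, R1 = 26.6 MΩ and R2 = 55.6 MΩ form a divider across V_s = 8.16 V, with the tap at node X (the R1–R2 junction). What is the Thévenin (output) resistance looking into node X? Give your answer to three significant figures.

Looking into X with the source shorted: R_th = R1·R2/(R1+R2) = 26.60 × 55.6/82.20 = 17.99 MΩ.

R_th ≈ 18.0 MΩ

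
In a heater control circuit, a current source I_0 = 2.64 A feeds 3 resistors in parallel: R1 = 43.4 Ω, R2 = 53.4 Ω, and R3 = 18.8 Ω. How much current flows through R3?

Conductances: ΣG = 1/43.4 + 1/53.4 + 1/18.8 = 0.09496 (1/Ω).
Current divider: I(R3) = I_0 · G_k/ΣG = 2.64 × (0.05319/0.09496) = 2.64 × 0.5601 = 1.479 A.

I ≈ 1.48 A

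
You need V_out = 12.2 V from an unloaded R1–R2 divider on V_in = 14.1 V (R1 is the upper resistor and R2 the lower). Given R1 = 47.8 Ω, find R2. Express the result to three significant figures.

R2 ≈ 307 Ω

Required fraction k = V_out/V_in = 0.8652.
Rearranging, R2 = R1·k/(1−k) = 47.8 × 6.421 = 306.9 Ω.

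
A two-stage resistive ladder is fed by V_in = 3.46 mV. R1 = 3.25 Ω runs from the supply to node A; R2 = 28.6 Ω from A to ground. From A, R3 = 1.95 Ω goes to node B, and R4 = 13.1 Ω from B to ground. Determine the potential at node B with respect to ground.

Looking into the second stage from A: R3 + R4 = 15.05 Ω appears in parallel with R2.
Effective lower resistance at A: R2 ‖ 15.05 = 9.861 Ω.
V_A = 3.46 × 9.861/(3.25 + 9.861) = 2.602 mV.
V_B = V_A × 0.8704 = 2.265 mV.

V_B ≈ 2.27 mV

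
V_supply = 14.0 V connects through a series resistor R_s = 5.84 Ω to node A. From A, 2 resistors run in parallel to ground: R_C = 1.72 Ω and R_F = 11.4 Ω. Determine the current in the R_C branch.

I ≈ 1.66 A

Combine the parallel branches: R_p = (1/1.72 + 1/11.4)⁻¹ = 1.495 Ω.
V_A = 14.0 × 1.495/7.335 = 2.853 V.
I(R_C) = V_A / R_C = 2.853/1.72 = 1.659 A.
(Check via current divider: I_total = 1.909 A; share G_k/ΣG = 0.8689 → same result.)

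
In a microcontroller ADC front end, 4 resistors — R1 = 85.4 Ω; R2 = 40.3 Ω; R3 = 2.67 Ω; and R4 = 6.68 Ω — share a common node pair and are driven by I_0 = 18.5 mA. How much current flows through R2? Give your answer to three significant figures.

I ≈ 0.819 mA

ΣG = 1/85.4 + 1/40.3 + 1/2.67 + 1/6.68 = 0.5608.
By the current-divider rule, I = I_0 · G_k/ΣG = 18.5 × 0.04425 = 0.8186 mA.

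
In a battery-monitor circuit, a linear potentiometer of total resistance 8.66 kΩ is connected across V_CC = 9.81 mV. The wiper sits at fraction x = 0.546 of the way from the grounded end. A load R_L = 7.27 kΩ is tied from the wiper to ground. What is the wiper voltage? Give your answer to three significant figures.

V_out ≈ 4.14 mV

The pot divides into 3.932 kΩ above the wiper and 4.728 kΩ below.
R_L loads the lower segment: effective lower R = 2.865 kΩ.
V_out = 9.81 × 2.865/(3.932 + 2.865) = 4.135 mV.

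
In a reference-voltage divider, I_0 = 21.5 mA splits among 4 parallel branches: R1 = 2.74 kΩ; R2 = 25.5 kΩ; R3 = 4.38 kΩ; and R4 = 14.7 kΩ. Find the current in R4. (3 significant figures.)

Total conductance ΣG = 1/2.74 + 1/25.5 + 1/4.38 + 1/14.7 = 0.7005 (units of 1/kΩ).
R4 takes the fraction G_k/ΣG = 0.06803/0.7005 = 0.09711, so I = 21.5 × 0.09711 = 2.088 mA.

I ≈ 2.09 mA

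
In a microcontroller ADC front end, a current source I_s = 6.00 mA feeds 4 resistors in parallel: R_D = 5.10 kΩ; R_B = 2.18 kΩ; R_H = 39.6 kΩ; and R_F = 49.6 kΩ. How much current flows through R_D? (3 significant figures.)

I ≈ 1.68 mA

Total conductance ΣG = 1/5.10 + 1/2.18 + 1/39.6 + 1/49.6 = 0.7002 (units of 1/kΩ).
By the current-divider rule, I = I_s · G_k/ΣG = 6.00 × 0.2800 = 1.680 mA.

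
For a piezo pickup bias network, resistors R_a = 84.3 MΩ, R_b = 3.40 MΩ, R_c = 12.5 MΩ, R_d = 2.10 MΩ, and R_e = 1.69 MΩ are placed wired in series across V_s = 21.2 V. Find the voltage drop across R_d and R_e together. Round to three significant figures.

ΣR = 84.3 + 3.40 + 12.5 + 2.10 + 1.69 = 104.0 MΩ.
R_{R_d..R_e} = 2.10 + 1.69 = 3.790 MΩ.
By the voltage-divider rule, V = 21.2 × 3.790/104.0 = 0.7727 V.

V ≈ 0.773 V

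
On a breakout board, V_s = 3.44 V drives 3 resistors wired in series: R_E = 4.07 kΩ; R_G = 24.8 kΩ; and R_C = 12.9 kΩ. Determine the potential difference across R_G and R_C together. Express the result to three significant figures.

Total series resistance ΣR = 4.07 + 24.8 + 12.9 = 41.77 kΩ.
R_{R_G..R_C} = 24.8 + 12.9 = 37.70 kΩ.
Voltage divider: V = V_s · (37.70 / 41.77) = 3.44 × 0.9026 = 3.105 V.

V ≈ 3.10 V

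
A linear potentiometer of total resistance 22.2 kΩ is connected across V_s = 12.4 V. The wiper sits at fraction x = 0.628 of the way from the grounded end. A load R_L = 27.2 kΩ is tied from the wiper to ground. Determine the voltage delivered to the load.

Split the track: R_lower = x·R_p = 13.94 kΩ, R_upper = (1−x)·R_p = 8.258 kΩ.
Lower segment in parallel with the load: 13.94 ‖ 27.2 = 9.217 kΩ.
Loaded-divider output: V_out = 12.4 × 0.5274 = 6.540 V.
(Unloaded: V_out = x·V_s = 7.79 V.)

V_out ≈ 6.54 V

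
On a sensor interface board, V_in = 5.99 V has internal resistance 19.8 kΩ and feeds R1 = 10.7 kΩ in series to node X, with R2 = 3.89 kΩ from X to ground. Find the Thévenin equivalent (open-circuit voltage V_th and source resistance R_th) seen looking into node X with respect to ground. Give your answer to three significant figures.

R1' = 19.8 + 10.7 = 30.50 kΩ (source resistance + R1).
With X open, the divider is unloaded: V_th = 5.99 × 3.89/34.39 = 0.6776 V.
Zeroing V_in shorts the top of R1' to ground, so R_th = R1' ‖ R2 = 3.450 kΩ.

V_th ≈ 0.678 V, R_th ≈ 3.45 kΩ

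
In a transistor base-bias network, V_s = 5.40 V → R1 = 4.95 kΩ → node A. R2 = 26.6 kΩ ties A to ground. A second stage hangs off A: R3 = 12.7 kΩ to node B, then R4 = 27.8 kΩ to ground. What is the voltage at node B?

V_B ≈ 2.83 V

Looking into the second stage from A: R3 + R4 = 40.50 kΩ appears in parallel with R2.
R2 ‖ (R3+R4) = 16.06 kΩ.
V_A = 5.40 × 16.06/(4.95 + 16.06) = 4.127 V.
Stage 2 is unloaded, so V_B = V_A · R4/(R3+R4) = 4.127 × 27.8/40.50 = 2.833 V.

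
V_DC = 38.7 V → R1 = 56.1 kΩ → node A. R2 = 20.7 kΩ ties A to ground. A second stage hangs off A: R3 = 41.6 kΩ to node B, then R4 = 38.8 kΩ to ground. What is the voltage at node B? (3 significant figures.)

V_B ≈ 4.24 V

Node A sees R2 in parallel with the series input of stage 2, R3 + R4 = 80.40 kΩ.
R2 ‖ (R3+R4) = 16.46 kΩ.
So V_A = 38.7 × 0.2269 = 8.780 V.
Then the unloaded second divider: V_B = V_A × R4/(R3+R4) = 8.780 × 0.4826 = 4.237 V.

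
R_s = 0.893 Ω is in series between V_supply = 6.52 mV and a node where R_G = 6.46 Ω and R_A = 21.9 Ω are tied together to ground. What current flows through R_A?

I ≈ 0.253 mA

Equivalent of the parallel group: R_p = 4.989 Ω.
Node voltage V_A = V_supply · R_p/(R_s + R_p) = 6.52 × 0.8482 = 5.530 mV.
I(R_A) = V_A / R_A = 5.530/21.9 = 0.2525 mA.
(Equivalently: I_total = 1.109 mA, then current-divider fraction G_k/ΣG = 0.2278.)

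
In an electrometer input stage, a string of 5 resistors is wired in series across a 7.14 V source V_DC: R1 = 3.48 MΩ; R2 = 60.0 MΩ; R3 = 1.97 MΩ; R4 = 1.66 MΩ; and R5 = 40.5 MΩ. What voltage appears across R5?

V ≈ 2.69 V

Series total: ΣR = 3.48 + 60.0 + 1.97 + 1.66 + 40.5 = 107.6 MΩ.
Voltage divider: V = V_DC · (40.50 / 107.6) = 7.14 × 0.3764 = 2.687 V.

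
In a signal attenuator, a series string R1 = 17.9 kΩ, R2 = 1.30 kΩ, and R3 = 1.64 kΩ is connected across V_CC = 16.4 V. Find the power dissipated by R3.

The common current is I = 16.4/20.84 = 0.7869 mA.
P = I²R = 0.6193 × 1.64 = 1.016 mW.

P ≈ 1.02 mW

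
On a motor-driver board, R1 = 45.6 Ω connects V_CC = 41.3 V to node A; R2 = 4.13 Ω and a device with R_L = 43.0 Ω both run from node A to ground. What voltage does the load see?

V_out ≈ 3.15 V

First combine the lower leg with the load: R2 ‖ R_L = 3.768 Ω.
Then V_out = V_CC · R2'/(R1 + R2') = 41.3 × 3.768/49.37 = 3.152 V.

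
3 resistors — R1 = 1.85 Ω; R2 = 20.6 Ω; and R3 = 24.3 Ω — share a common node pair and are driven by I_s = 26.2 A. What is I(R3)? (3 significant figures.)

Conductances: ΣG = 1/1.85 + 1/20.6 + 1/24.3 = 0.6302 (1/Ω).
Current divider: I(R3) = I_s · G_k/ΣG = 26.2 × (0.04115/0.6302) = 26.2 × 0.06530 = 1.711 A.

I ≈ 1.71 A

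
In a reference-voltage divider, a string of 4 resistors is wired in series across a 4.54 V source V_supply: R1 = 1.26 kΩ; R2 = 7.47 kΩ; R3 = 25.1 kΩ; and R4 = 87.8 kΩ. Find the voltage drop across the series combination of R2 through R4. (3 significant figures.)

V ≈ 4.49 V

Total series resistance ΣR = 1.26 + 7.47 + 25.1 + 87.8 = 121.6 kΩ.
R_{R2..R4} = 7.47 + 25.1 + 87.8 = 120.4 kΩ.
V = V_supply · R/ΣR = 4.54 × 0.9896 = 4.493 V.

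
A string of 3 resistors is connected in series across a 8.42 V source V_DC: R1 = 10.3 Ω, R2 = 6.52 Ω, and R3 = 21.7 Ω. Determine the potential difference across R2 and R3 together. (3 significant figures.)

Total series resistance ΣR = 10.3 + 6.52 + 21.7 = 38.52 Ω.
R_{R2..R3} = 6.52 + 21.7 = 28.22 Ω.
Voltage divider: V = V_DC · (28.22 / 38.52) = 8.42 × 0.7326 = 6.169 V.

V ≈ 6.17 V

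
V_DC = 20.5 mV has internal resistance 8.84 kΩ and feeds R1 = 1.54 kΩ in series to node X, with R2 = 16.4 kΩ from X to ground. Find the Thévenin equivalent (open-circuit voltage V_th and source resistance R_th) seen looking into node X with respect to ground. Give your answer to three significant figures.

R1' = 8.84 + 1.54 = 10.38 kΩ (source resistance + R1).
With X open, the divider is unloaded: V_th = 20.5 × 16.4/26.78 = 12.55 mV.
With V_DC suppressed (replaced by a short), R_th = R1' ‖ R2 = (10.38 × 16.4)/(10.38 + 16.4) = 6.357 kΩ.

V_th ≈ 12.6 mV, R_th ≈ 6.36 kΩ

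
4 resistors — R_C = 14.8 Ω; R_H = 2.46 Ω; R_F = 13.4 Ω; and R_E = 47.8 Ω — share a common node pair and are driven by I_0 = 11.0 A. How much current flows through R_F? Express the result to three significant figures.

I ≈ 1.44 A

Conductances: ΣG = 1/14.8 + 1/2.46 + 1/13.4 + 1/47.8 = 0.5696 (1/Ω).
R_F takes the fraction G_k/ΣG = 0.07463/0.5696 = 0.1310, so I = 11.0 × 0.1310 = 1.441 A.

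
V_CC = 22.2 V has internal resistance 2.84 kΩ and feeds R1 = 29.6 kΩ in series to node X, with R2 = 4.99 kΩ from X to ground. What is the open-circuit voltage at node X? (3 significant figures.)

V_th ≈ 2.96 V

R1' = 2.84 + 29.6 = 32.44 kΩ (source resistance + R1).
Open-circuit (no load on X): V_th = V_CC · R2/(R1' + R2) = 22.2 × 4.99/(32.44 + 4.99) = 2.960 V.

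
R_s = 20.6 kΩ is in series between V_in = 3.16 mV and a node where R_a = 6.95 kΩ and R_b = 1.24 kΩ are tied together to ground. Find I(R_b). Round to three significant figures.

Equivalent of the parallel group: R_p = 1.052 kΩ.
V_A by voltage divider: V_A = 3.16 × 1.052/(20.6 + 1.052) = 0.1536 mV.
Branch current I = V_A/R_b = 0.1536/1.24 = 0.1238 µA.
(Equivalently: I_total = 0.1459 µA, then current-divider fraction G_k/ΣG = 0.8486.)

I ≈ 0.124 µA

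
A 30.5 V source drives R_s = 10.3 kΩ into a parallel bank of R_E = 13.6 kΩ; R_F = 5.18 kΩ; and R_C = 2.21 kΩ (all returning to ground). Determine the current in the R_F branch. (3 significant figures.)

I ≈ 0.700 mA

Equivalent of the parallel group: R_p = 1.391 kΩ.
V_A by voltage divider: V_A = 30.5 × 1.391/(10.3 + 1.391) = 3.628 V.
Branch current I = V_A/R_F = 3.628/5.18 = 0.7004 mA.
(Check via current divider: I_total = 2.609 mA; share G_k/ΣG = 0.2685 → same result.)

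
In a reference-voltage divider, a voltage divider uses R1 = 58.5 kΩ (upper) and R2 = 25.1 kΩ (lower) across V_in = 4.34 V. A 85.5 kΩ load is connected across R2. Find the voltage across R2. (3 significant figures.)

V_out ≈ 1.08 V

R2 ‖ R_L = (25.1 × 85.5)/(25.1 + 85.5) = 19.40 kΩ.
Voltage divider with the loaded lower leg: V_out = 4.34 × 19.40/(58.5 + 19.40) = 4.34 × 0.2491 = 1.081 V.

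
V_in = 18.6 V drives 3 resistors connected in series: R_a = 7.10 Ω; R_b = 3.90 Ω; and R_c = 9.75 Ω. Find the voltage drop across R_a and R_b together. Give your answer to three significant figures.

V ≈ 9.86 V

Total series resistance ΣR = 7.10 + 3.90 + 9.75 = 20.75 Ω.
R_{R_a..R_b} = 7.10 + 3.90 = 11.00 Ω.
V = V_in · R/ΣR = 18.6 × 0.5301 = 9.860 V.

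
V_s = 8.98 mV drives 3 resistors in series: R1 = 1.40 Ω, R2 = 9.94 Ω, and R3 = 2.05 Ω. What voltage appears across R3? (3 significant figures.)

V ≈ 1.37 mV

ΣR = 1.40 + 9.94 + 2.05 = 13.39 Ω.
By the voltage-divider rule, V = 8.98 × 2.050/13.39 = 1.375 mV.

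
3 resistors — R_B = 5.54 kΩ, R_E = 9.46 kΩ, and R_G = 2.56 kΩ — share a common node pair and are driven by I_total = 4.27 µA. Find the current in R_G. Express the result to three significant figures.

Total conductance ΣG = 1/5.54 + 1/9.46 + 1/2.56 = 0.6768 (units of 1/kΩ).
R_G takes the fraction G_k/ΣG = 0.3906/0.6768 = 0.5771, so I = 4.27 × 0.5771 = 2.464 µA.

I ≈ 2.46 µA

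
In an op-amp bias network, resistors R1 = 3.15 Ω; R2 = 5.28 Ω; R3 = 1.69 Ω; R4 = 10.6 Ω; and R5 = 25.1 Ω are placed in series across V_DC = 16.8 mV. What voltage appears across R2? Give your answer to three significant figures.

Series total: ΣR = 3.15 + 5.28 + 1.69 + 10.6 + 25.1 = 45.82 Ω.
By the voltage-divider rule, V = 16.8 × 5.280/45.82 = 1.936 mV.

V ≈ 1.94 mV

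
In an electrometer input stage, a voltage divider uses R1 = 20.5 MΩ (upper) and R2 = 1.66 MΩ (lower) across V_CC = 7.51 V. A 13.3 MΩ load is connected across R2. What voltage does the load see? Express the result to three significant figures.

First combine the lower leg with the load: R2 ‖ R_L = 1.476 MΩ.
Now apply the divider: V_out = 7.51 × 0.06716 = 0.5043 V.

V_out ≈ 0.504 V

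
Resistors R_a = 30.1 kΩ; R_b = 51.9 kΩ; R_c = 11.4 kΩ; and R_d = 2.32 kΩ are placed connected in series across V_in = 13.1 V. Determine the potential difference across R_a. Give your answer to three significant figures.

ΣR = 30.1 + 51.9 + 11.4 + 2.32 = 95.72 kΩ.
Voltage divider: V = V_in · (30.10 / 95.72) = 13.1 × 0.3145 = 4.119 V.

V ≈ 4.12 V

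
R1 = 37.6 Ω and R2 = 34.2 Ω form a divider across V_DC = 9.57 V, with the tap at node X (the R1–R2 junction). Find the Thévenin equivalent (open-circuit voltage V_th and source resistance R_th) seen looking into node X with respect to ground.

V_th ≈ 4.56 V, R_th ≈ 17.9 Ω

With X open, the divider is unloaded: V_th = 9.57 × 34.2/71.80 = 4.558 V.
Zeroing V_DC shorts the top of R1 to ground, so R_th = R1 ‖ R2 = 17.91 Ω.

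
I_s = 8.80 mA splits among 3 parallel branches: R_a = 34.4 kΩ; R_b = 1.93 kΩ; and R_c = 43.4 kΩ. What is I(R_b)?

Conductances: ΣG = 1/34.4 + 1/1.93 + 1/43.4 = 0.5702 (1/kΩ).
R_b takes the fraction G_k/ΣG = 0.5181/0.5702 = 0.9086, so I = 8.80 × 0.9086 = 7.996 mA.

I ≈ 8.00 mA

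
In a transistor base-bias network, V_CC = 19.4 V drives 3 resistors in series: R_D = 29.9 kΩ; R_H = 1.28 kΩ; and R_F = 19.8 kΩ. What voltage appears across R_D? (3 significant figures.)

V ≈ 11.4 V

ΣR = 29.9 + 1.28 + 19.8 = 50.98 kΩ.
V = V_CC · R/ΣR = 19.4 × 0.5865 = 11.38 V.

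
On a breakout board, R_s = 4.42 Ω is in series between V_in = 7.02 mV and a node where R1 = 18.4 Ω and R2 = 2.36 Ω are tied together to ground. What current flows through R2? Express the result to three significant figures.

I ≈ 0.956 mA

Equivalent of the parallel group: R_p = 2.092 Ω.
V_A = 7.02 × 2.092/6.512 = 2.255 mV.
I(R2) = V_A / R2 = 2.255/2.36 = 0.9555 mA.
(Check via current divider: I_total = 1.078 mA; share G_k/ΣG = 0.8863 → same result.)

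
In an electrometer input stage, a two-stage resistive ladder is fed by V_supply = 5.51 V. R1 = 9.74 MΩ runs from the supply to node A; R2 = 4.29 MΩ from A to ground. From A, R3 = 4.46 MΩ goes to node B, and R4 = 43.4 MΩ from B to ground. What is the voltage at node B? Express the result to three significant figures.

Node A sees R2 in parallel with the series input of stage 2, R3 + R4 = 47.86 MΩ.
R2 ‖ (R3+R4) = 3.937 MΩ.
First divider: V_A = V_supply · 3.937/(9.74 + 3.937) = 1.586 V.
Then the unloaded second divider: V_B = V_A × R4/(R3+R4) = 1.586 × 0.9068 = 1.438 V.

V_B ≈ 1.44 V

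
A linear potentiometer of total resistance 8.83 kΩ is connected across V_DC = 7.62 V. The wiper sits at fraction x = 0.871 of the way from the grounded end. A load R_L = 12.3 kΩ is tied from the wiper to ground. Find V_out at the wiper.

The pot divides into 1.139 kΩ above the wiper and 7.691 kΩ below.
(x·R_p) ‖ R_L = 4.732 kΩ.
V_out = 7.62 × 4.732/(1.139 + 4.732) = 6.142 V.
(Unloaded: V_out = x·V_DC = 6.64 V.)

V_out ≈ 6.14 V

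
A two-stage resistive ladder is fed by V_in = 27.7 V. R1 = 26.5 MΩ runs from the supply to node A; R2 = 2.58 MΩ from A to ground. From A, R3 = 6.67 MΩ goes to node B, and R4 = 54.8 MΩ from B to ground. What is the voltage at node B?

V_B ≈ 2.11 V

The second stage (R3 + R4 = 61.47 MΩ) loads node A in parallel with R2.
R2 ‖ (R3+R4) = 2.476 MΩ.
First divider: V_A = V_in · 2.476/(26.5 + 2.476) = 2.367 V.
Then the unloaded second divider: V_B = V_A × R4/(R3+R4) = 2.367 × 0.8915 = 2.110 V.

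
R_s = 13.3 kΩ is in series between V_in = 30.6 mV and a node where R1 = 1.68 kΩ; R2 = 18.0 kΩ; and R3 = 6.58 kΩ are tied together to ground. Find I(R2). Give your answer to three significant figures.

I ≈ 0.146 µA

Combine the parallel branches: R_p = (1/1.68 + 1/18.0 + 1/6.58)⁻¹ = 1.246 kΩ.
V_A by voltage divider: V_A = 30.6 × 1.246/(13.3 + 1.246) = 2.621 mV.
I(R2) = V_A / R2 = 2.621/18.0 = 0.1456 µA.
(Equivalently: I_total = 2.104 µA, then current-divider fraction G_k/ΣG = 0.06920.)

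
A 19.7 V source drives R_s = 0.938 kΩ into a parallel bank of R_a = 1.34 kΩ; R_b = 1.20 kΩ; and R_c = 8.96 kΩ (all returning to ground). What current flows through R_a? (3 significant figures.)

I ≈ 5.68 mA

Equivalent of the parallel group: R_p = 0.5913 kΩ.
Node voltage V_A = V_in · R_p/(R_s + R_p) = 19.7 × 0.3866 = 7.617 V.
I(R_a) = V_A / R_a = 7.617/1.34 = 5.684 mA.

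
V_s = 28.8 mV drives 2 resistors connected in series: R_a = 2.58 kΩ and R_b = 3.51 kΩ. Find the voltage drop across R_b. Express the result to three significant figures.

V ≈ 16.6 mV

Series total: ΣR = 2.58 + 3.51 = 6.090 kΩ.
Voltage divider: V = V_s · (3.510 / 6.090) = 28.8 × 0.5764 = 16.60 mV.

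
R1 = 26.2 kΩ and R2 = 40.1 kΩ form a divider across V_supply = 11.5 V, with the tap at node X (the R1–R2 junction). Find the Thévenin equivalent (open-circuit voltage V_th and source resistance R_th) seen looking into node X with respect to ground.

V_th is the unloaded tap voltage: V_supply · R2/(R1+R2) = 11.5 × 0.6048 = 6.956 V.
Zeroing V_supply shorts the top of R1 to ground, so R_th = R1 ‖ R2 = 15.85 kΩ.

V_th ≈ 6.96 V, R_th ≈ 15.8 kΩ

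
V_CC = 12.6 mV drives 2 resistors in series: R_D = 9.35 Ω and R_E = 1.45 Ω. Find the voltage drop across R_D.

V ≈ 10.9 mV

ΣR = 9.35 + 1.45 = 10.80 Ω.
V = V_CC · R/ΣR = 12.6 × 0.8657 = 10.91 mV.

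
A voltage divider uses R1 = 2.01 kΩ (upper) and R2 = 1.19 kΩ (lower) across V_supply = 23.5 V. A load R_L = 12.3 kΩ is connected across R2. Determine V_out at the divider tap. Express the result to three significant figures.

First combine the lower leg with the load: R2 ‖ R_L = 1.085 kΩ.
Voltage divider with the loaded lower leg: V_out = 23.5 × 1.085/(2.01 + 1.085) = 23.5 × 0.3506 = 8.238 V.

V_out ≈ 8.24 V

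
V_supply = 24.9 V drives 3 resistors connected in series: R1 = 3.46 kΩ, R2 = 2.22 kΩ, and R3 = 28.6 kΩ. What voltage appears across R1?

V ≈ 2.51 V

Series total: ΣR = 3.46 + 2.22 + 28.6 = 34.28 kΩ.
V = V_supply · R/ΣR = 24.9 × 0.1009 = 2.513 V.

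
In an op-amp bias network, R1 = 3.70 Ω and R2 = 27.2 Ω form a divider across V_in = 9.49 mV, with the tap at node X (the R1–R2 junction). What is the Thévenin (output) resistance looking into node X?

R_th ≈ 3.26 Ω

With V_in suppressed (replaced by a short), R_th = R1 ‖ R2 = (3.700 × 27.2)/(3.700 + 27.2) = 3.257 Ω.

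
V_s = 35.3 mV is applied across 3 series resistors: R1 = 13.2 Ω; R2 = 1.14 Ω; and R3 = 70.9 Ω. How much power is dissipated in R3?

P ≈ 12.2 µW

Series current I = V_s/ΣR = 35.3/85.24 = 0.4141 mA.
V(R3) = I·R = 29.36 mV; P = V·I = 29.36 × 0.4141 = 12.16 µW.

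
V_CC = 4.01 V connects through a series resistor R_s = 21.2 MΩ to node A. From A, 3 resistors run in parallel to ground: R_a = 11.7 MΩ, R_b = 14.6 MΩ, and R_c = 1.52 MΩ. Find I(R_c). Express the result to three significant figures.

Equivalent of the parallel group: R_p = 1.232 MΩ.
Node voltage V_A = V_CC · R_p/(R_s + R_p) = 4.01 × 0.05491 = 0.2202 V.
Branch current I = V_A/R_c = 0.2202/1.52 = 0.1449 µA.
(Equivalently: I_total = 0.1788 µA, then current-divider fraction G_k/ΣG = 0.8104.)

I ≈ 0.145 µA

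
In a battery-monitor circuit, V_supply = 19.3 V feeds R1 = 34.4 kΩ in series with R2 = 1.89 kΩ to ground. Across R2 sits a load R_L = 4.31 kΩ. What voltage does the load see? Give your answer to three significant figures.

V_out ≈ 0.710 V

First combine the lower leg with the load: R2 ‖ R_L = 1.314 kΩ.
Voltage divider with the loaded lower leg: V_out = 19.3 × 1.314/(34.4 + 1.314) = 19.3 × 0.03679 = 0.7100 V.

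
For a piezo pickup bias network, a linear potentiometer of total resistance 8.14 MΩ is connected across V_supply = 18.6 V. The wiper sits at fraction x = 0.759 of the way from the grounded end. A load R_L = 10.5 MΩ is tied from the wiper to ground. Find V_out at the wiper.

Lower segment x·R_p = 6.178 MΩ; upper segment (1−x)·R_p = 1.962 MΩ.
(x·R_p) ‖ R_L = 3.890 MΩ.
Loaded-divider output: V_out = 18.6 × 0.6647 = 12.36 V.

V_out ≈ 12.4 V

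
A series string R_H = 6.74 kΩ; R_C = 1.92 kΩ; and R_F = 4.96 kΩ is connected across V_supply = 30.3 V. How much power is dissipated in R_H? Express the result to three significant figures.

The common current is I = 30.3/13.62 = 2.225 mA.
P = I²R = 4.949 × 6.74 = 33.36 mW.

P ≈ 33.4 mW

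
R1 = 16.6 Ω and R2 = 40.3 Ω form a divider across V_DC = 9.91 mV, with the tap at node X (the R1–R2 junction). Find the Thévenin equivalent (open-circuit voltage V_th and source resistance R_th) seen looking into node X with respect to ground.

V_th ≈ 7.02 mV, R_th ≈ 11.8 Ω

Open-circuit (no load on X): V_th = V_DC · R2/(R1 + R2) = 9.91 × 40.3/(16.60 + 40.3) = 7.019 mV.
Looking into X with the source shorted: R_th = R1·R2/(R1+R2) = 16.60 × 40.3/56.90 = 11.76 Ω.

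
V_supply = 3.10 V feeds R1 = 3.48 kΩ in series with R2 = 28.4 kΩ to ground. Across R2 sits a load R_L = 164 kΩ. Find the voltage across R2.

R2 ‖ R_L = (28.4 × 164)/(28.4 + 164) = 24.21 kΩ.
Then V_out = V_supply · R2'/(R1 + R2') = 3.10 × 24.21/27.69 = 2.710 V.

V_out ≈ 2.71 V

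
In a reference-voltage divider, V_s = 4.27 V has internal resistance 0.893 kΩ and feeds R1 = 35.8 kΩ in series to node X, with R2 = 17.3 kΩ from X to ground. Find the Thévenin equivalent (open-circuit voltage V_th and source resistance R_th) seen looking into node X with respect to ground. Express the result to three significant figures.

V_th ≈ 1.37 V, R_th ≈ 11.8 kΩ

R1' = 0.893 + 35.8 = 36.69 kΩ (source resistance + R1).
Open-circuit (no load on X): V_th = V_s · R2/(R1' + R2) = 4.27 × 17.3/(36.69 + 17.3) = 1.368 V.
With V_s suppressed (replaced by a short), R_th = R1' ‖ R2 = (36.69 × 17.3)/(36.69 + 17.3) = 11.76 kΩ.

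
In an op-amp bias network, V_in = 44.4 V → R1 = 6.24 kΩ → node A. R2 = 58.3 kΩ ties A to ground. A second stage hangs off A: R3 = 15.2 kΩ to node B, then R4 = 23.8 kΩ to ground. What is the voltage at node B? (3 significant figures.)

V_B ≈ 21.4 V

Looking into the second stage from A: R3 + R4 = 39.00 kΩ appears in parallel with R2.
R2 ‖ (R3+R4) = 23.37 kΩ.
First divider: V_A = V_in · 23.37/(6.24 + 23.37) = 35.04 V.
Stage 2 is unloaded, so V_B = V_A · R4/(R3+R4) = 35.04 × 23.8/39.00 = 21.38 V.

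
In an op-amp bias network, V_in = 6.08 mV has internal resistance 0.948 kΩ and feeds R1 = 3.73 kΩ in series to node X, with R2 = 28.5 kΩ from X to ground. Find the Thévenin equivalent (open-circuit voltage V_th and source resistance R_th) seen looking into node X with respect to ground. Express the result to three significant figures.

R1' = 0.948 + 3.73 = 4.678 kΩ (source resistance + R1).
Open-circuit (no load on X): V_th = V_in · R2/(R1' + R2) = 6.08 × 28.5/(4.678 + 28.5) = 5.223 mV.
With V_in suppressed (replaced by a short), R_th = R1' ‖ R2 = (4.678 × 28.5)/(4.678 + 28.5) = 4.018 kΩ.

V_th ≈ 5.22 mV, R_th ≈ 4.02 kΩ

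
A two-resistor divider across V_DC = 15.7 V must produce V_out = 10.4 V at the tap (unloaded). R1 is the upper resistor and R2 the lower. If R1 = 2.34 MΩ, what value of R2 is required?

V_out/V_DC = R2/(R1+R2) = 0.6624.
R2 = R1 · 0.6624/(1 − 0.6624) = 4.592 MΩ.

R2 ≈ 4.59 MΩ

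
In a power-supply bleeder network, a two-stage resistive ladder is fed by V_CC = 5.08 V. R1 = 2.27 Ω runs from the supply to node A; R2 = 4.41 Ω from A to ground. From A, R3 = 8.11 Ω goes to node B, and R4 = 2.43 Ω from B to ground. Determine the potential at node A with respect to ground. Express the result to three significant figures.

The second stage (R3 + R4 = 10.54 Ω) loads node A in parallel with R2.
Effective lower resistance at A: R2 ‖ 10.54 = 3.109 Ω.
V_A = 5.08 × 3.109/(2.27 + 3.109) = 2.936 V.

V_A ≈ 2.94 V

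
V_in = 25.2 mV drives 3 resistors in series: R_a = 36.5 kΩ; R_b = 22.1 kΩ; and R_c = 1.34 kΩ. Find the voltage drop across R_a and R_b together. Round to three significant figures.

Total series resistance ΣR = 36.5 + 22.1 + 1.34 = 59.94 kΩ.
R_{R_a..R_b} = 36.5 + 22.1 = 58.60 kΩ.
Voltage divider: V = V_in · (58.60 / 59.94) = 25.2 × 0.9776 = 24.64 mV.

V ≈ 24.6 mV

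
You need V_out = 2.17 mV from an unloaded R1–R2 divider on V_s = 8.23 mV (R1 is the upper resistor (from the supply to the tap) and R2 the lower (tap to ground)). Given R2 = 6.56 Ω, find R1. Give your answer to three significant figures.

R1 ≈ 18.3 Ω

V_out/V_s = R2/(R1+R2) = 0.2637.
R1 = R2·(1/k − 1) = 6.56 × 2.793 = 18.32 Ω.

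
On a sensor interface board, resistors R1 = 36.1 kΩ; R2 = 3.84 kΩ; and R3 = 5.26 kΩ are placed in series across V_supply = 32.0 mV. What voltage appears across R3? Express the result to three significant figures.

Series total: ΣR = 36.1 + 3.84 + 5.26 = 45.20 kΩ.
Voltage divider: V = V_supply · (5.260 / 45.20) = 32.0 × 0.1164 = 3.724 mV.

V ≈ 3.72 mV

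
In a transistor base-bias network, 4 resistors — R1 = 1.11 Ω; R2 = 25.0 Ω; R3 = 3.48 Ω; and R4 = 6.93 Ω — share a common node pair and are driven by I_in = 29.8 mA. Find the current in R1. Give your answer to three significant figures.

I ≈ 19.6 mA

ΣG = 1/1.11 + 1/25.0 + 1/3.48 + 1/6.93 = 1.373.
By the current-divider rule, I = I_in · G_k/ΣG = 29.8 × 0.6564 = 19.56 mA.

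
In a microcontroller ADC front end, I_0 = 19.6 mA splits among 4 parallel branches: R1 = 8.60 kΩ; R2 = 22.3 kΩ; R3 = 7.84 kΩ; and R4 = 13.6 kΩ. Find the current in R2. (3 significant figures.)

Conductances: ΣG = 1/8.60 + 1/22.3 + 1/7.84 + 1/13.6 = 0.3622 (1/kΩ).
Current divider: I(R2) = I_0 · G_k/ΣG = 19.6 × (0.04484/0.3622) = 19.6 × 0.1238 = 2.427 mA.

I ≈ 2.43 mA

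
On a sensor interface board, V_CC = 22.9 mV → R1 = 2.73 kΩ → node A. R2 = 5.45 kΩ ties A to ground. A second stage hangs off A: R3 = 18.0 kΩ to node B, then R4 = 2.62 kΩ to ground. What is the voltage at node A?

V_A ≈ 14.0 mV

Node A sees R2 in parallel with the series input of stage 2, R3 + R4 = 20.62 kΩ.
Effective lower resistance at A: R2 ‖ 20.62 = 4.311 kΩ.
First divider: V_A = V_CC · 4.311/(2.73 + 4.311) = 14.02 mV.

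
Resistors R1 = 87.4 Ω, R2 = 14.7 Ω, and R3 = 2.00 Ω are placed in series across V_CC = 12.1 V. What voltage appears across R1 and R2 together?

V ≈ 11.9 V

ΣR = 87.4 + 14.7 + 2.00 = 104.1 Ω.
R_{R1..R2} = 87.4 + 14.7 = 102.1 Ω.
By the voltage-divider rule, V = 12.1 × 102.1/104.1 = 11.87 V.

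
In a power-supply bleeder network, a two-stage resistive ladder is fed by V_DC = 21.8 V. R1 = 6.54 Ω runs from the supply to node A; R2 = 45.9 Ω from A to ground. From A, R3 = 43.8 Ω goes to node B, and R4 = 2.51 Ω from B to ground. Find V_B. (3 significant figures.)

V_B ≈ 0.920 V

The second stage (R3 + R4 = 46.31 Ω) loads node A in parallel with R2.
R2 ‖ (R3+R4) = 23.05 Ω.
First divider: V_A = V_DC · 23.05/(6.54 + 23.05) = 16.98 V.
Then the unloaded second divider: V_B = V_A × R4/(R3+R4) = 16.98 × 0.05420 = 0.9204 V.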